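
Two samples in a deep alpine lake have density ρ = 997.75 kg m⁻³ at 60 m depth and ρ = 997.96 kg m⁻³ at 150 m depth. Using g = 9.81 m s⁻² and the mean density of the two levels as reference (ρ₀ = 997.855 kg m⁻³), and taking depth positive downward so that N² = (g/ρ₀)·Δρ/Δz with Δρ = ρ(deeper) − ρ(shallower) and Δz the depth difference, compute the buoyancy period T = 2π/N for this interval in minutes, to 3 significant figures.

Δρ = 997.96 − 997.75 = 0.21 kg m⁻³ over Δz = 150 − 60 = 90 m.
N² = (9.81/997.855) × (0.21/90) = 2.2939 × 10⁻⁵ s⁻².
N = √(2.2939 × 10⁻⁵) = 4.7895 × 10⁻³ rad s⁻¹, so T = 2π/N = 1.3119 × 10³ s = 21.865 min ≈ 21.9 min.
Since Δρ > 0 the layer is stably stratified.

21.9 min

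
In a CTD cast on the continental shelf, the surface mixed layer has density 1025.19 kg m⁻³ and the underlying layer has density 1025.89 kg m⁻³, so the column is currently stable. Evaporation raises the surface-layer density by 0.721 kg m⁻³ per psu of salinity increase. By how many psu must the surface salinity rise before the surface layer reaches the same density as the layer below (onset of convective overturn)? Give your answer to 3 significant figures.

Density deficit of the surface layer: 1025.89 − 1025.19 = 0.7 kg m⁻³.
Required change = 0.7 / 0.721 = 0.971 psu.

0.971 psu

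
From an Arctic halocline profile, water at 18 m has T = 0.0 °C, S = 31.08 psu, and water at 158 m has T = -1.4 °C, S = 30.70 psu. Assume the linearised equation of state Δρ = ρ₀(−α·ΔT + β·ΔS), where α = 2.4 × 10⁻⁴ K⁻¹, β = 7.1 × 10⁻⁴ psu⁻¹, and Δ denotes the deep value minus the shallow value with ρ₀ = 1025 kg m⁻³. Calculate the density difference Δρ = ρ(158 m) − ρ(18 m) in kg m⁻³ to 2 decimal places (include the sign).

ΔT = -1.4 K, ΔS = -0.38 psu (deep − shallow).
Δρ/ρ₀ = −(2.4 × 10⁻⁴)(-1.4) + (7.1 × 10⁻⁴)(-0.38) = 6.62 × 10⁻⁵.
Δρ = 1025 × (6.62 × 10⁻⁵) = +0.07 kg m⁻³.
Positive Δρ: denser below, stable.

+0.07 kg m⁻³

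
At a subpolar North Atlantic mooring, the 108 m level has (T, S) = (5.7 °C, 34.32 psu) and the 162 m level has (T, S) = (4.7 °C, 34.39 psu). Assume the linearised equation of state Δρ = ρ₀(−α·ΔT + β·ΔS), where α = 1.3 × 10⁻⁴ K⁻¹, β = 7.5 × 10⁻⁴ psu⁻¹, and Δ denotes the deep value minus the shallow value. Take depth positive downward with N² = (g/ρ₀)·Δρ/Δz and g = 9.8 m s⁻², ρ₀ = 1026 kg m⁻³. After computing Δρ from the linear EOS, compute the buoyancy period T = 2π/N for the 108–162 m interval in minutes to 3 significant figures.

18.2 min

ΔT = -1.0 K, ΔS = +0.07 psu (deep − shallow).
Δρ/ρ₀ = −αΔT + βΔS = 1.30 × 10⁻⁴ + 5.25 × 10⁻⁵ = 1.825 × 10⁻⁴, so Δρ ≈ 0.1872 kg m⁻³.
N² = (g/ρ₀)·Δρ/Δz = g·(Δρ/ρ₀)/Δz = 9.8 × 1.825 × 10⁻⁴ / 54 = 3.3120 × 10⁻⁵ s⁻².
N = √(3.3120 × 10⁻⁵) = 5.7550 × 10⁻³ rad s⁻¹ → T = 2π/N = 1.0918 × 10³ s = 18.197 min ≈ 18.2 min.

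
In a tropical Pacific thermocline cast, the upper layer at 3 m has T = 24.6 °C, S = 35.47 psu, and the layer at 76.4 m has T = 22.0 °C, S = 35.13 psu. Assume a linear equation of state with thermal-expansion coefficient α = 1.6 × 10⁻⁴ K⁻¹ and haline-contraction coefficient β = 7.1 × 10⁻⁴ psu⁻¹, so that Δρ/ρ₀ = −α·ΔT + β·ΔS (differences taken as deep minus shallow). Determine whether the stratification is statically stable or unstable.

stable

ΔT = 22.0 − 24.6 = -2.6 K and ΔS = 35.13 − 35.47 = -0.34 psu (deep − shallow).
−αΔT = 4.16 × 10⁻⁴; βΔS = -2.414 × 10⁻⁴; sum Δρ/ρ₀ = 1.746 × 10⁻⁴.
Δρ/ρ₀ > 0, so Δρ > 0: deeper water is denser → statically stable.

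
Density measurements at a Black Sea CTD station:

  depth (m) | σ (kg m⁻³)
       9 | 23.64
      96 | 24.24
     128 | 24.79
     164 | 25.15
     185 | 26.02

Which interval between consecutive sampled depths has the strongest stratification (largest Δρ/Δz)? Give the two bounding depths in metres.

Compute the density gradient over each adjacent pair:
  9–96 m: Δρ/Δz = 0.60/87 = 6.9 × 10⁻³ kg m⁻⁴
  96–128 m: Δρ/Δz = 0.55/32 = 0.017 kg m⁻⁴
  128–164 m: Δρ/Δz = 0.36/36 = 0.010 kg m⁻⁴
  164–185 m: Δρ/Δz = 0.87/21 = 0.041 kg m⁻⁴
The largest gradient is in the 164–185 m interval — the pycnocline.

164–185 m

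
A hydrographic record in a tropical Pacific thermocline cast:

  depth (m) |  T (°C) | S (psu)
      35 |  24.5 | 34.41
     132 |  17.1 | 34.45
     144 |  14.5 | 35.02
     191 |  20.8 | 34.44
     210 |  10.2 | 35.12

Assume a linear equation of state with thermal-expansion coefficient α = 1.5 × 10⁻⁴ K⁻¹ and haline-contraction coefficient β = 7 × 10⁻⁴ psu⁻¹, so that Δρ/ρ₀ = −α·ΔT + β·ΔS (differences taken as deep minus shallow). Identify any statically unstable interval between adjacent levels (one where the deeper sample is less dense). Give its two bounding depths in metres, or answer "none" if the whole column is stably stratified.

144–191 m

Evaluate Δρ/ρ₀ = −αΔT + βΔS across each adjacent pair:
  35–132 m: −αΔT+βΔS = −(1.5 × 10⁻⁴)(-7.4)+(7 × 10⁻⁴)(+0.04) = 1.1 × 10⁻³ → stable
  132–144 m: −αΔT+βΔS = −(1.5 × 10⁻⁴)(-2.6)+(7 × 10⁻⁴)(+0.57) = 7.9 × 10⁻⁴ → stable
  144–191 m: −αΔT+βΔS = −(1.5 × 10⁻⁴)(+6.3)+(7 × 10⁻⁴)(-0.58) = -1.4 × 10⁻³ → UNSTABLE
  191–210 m: −αΔT+βΔS = −(1.5 × 10⁻⁴)(-10.6)+(7 × 10⁻⁴)(+0.68) = 2.1 × 10⁻³ → stable
The 144–191 m interval has Δρ < 0: lighter water underlies denser water.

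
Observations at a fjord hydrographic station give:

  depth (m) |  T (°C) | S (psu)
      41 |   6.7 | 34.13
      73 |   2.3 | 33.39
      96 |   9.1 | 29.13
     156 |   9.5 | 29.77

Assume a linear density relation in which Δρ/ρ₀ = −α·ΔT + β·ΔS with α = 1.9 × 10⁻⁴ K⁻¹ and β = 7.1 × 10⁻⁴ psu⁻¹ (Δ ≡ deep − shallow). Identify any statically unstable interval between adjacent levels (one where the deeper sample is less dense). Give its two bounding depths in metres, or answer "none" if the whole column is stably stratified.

73–96 m

Evaluate Δρ/ρ₀ = −αΔT + βΔS across each adjacent pair:
  41–73 m: −αΔT+βΔS = −(1.9 × 10⁻⁴)(-4.4)+(7.1 × 10⁻⁴)(-0.74) = 3.1 × 10⁻⁴ → stable
  73–96 m: −αΔT+βΔS = −(1.9 × 10⁻⁴)(+6.8)+(7.1 × 10⁻⁴)(-4.26) = -4.3 × 10⁻³ → UNSTABLE
  96–156 m: −αΔT+βΔS = −(1.9 × 10⁻⁴)(+0.4)+(7.1 × 10⁻⁴)(+0.64) = 3.8 × 10⁻⁴ → stable
The 73–96 m interval has Δρ < 0: lighter water underlies denser water.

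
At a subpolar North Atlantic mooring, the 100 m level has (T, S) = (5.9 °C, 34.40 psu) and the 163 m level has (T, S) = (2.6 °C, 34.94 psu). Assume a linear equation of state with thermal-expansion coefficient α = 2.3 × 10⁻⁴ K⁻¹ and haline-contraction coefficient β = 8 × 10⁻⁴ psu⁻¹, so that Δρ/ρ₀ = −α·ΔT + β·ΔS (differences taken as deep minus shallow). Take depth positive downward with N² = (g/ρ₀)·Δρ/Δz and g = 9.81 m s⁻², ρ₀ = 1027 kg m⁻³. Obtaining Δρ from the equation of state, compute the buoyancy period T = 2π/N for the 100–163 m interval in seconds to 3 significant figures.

461 s

ΔT = -3.3 K, ΔS = +0.54 psu (deep − shallow).
Δρ/ρ₀ = −αΔT + βΔS = 7.59 × 10⁻⁴ + 4.32 × 10⁻⁴ = 1.191 × 10⁻³, so Δρ ≈ 1.223 kg m⁻³.
N² = (g/ρ₀)·Δρ/Δz = g·(Δρ/ρ₀)/Δz = 9.81 × 1.191 × 10⁻³ / 63 = 1.8546 × 10⁻⁴ s⁻².
N = √(1.8546 × 10⁻⁴) = 0.013618 rad s⁻¹ → T = 2π/N = 461.39 s ≈ 461 s.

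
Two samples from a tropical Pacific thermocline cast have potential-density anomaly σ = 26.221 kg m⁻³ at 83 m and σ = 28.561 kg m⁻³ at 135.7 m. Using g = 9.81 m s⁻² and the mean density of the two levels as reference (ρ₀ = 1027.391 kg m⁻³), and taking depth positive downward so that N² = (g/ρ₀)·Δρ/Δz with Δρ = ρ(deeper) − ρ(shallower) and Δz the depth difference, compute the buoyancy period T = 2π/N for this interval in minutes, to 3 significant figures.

Δρ = 1028.561 − 1026.221 = 2.340 kg m⁻³ over Δz = 135.7 − 83 = 52.7 m.
N² = (9.81/1027.391) × (2.340/52.7) = 4.2397 × 10⁻⁴ s⁻².
N = √(4.2397 × 10⁻⁴) = 0.020591 rad s⁻¹, so T = 2π/N = 305.14 s = 5.0857 min ≈ 5.09 min.

5.09 min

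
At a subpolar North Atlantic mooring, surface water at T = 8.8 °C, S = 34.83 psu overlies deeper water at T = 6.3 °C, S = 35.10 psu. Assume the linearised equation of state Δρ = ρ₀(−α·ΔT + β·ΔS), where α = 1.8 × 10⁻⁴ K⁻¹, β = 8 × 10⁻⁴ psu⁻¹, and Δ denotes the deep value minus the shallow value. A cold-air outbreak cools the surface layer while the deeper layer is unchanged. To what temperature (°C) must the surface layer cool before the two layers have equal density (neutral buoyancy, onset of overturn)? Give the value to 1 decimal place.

Neutral buoyancy requires Δρ = 0, i.e. −α(T_deep − T_surf′) + β(S_deep − S_surf) = 0.
T_surf′ = T_deep − (β/α)·ΔS = 6.3 − (8 × 10⁻⁴/1.8 × 10⁻⁴)·(+0.27) = 5.100 °C.
Cooling required: 8.8 − (5.100) = 3.700 °C.

5.1 °C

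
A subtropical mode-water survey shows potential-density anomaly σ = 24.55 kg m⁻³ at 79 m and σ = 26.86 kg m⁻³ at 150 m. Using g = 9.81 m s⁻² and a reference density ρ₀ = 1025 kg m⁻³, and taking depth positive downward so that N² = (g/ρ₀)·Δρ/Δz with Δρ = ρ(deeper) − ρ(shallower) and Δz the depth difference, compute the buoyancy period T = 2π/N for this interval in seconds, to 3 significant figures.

356 s

Δρ = 1026.86 − 1024.55 = 2.31 kg m⁻³ over Δz = 150 − 79 = 71 m.
N² = (9.81/1025) × (2.31/71) = 3.1139 × 10⁻⁴ s⁻².
N = √(3.1139 × 10⁻⁴) = 0.017646 rad s⁻¹, so T = 2π/N = 356.07 s ≈ 356 s.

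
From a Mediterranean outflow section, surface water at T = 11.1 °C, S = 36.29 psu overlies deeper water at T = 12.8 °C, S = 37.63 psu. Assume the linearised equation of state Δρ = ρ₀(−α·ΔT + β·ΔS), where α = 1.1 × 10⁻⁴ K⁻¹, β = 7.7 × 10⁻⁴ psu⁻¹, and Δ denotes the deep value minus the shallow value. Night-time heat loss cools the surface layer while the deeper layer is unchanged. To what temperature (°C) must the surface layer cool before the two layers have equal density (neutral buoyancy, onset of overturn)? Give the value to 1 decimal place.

3.4 °C

Neutral buoyancy requires Δρ = 0, i.e. −α(T_deep − T_surf′) + β(S_deep − S_surf) = 0.
T_surf′ = T_deep − (β/α)·ΔS = 12.8 − (7.7 × 10⁻⁴/1.1 × 10⁻⁴)·(+1.34) = 3.420 °C.
Cooling required: 11.1 − (3.420) = 7.680 °C.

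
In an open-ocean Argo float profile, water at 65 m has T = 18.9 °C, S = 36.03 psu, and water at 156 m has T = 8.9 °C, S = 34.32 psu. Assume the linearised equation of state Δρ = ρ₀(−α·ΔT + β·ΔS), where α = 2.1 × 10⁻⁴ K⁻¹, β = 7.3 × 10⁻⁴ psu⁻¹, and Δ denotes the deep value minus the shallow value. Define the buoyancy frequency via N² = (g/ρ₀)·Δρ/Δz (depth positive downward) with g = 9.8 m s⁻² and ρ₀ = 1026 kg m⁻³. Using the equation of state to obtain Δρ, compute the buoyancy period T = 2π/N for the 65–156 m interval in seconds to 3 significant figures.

ΔT = -10.0 K, ΔS = -1.71 psu (deep − shallow).
Δρ/ρ₀ = −αΔT + βΔS = 2.10 × 10⁻³ − 1.2483 × 10⁻³ = 8.517 × 10⁻⁴, so Δρ ≈ 0.8738 kg m⁻³.
N² = (g/ρ₀)·Δρ/Δz = g·(Δρ/ρ₀)/Δz = 9.8 × 8.517 × 10⁻⁴ / 91 = 9.1722 × 10⁻⁵ s⁻².
N = √(9.1722 × 10⁻⁵) = 9.5772 × 10⁻³ rad s⁻¹ → T = 2π/N = 656.06 s ≈ 656 s.

656 s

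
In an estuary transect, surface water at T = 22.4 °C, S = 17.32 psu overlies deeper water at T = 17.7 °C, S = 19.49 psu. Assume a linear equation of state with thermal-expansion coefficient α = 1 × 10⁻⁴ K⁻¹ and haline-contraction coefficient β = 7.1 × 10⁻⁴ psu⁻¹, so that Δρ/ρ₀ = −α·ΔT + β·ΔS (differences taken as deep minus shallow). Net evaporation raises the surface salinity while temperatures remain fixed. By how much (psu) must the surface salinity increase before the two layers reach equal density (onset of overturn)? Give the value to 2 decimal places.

2.83 psu

Neutral buoyancy requires −α(T_deep − T_surf) + β(S_deep − S_surf′) = 0.
S_surf′ = S_deep − (α/β)·ΔT = 19.49 − (1 × 10⁻⁴/7.1 × 10⁻⁴)·(-4.7) = 20.1520 psu.
Increase required: 20.1520 − 17.32 = 2.8320 psu.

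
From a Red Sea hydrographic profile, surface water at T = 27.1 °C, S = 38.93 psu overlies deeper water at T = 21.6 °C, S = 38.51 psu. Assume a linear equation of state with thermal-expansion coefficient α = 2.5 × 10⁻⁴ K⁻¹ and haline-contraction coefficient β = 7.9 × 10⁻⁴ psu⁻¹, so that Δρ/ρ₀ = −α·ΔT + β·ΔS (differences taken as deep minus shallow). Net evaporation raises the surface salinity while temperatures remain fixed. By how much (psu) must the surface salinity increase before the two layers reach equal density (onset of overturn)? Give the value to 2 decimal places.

1.32 psu

Neutral buoyancy requires −α(T_deep − T_surf) + β(S_deep − S_surf′) = 0.
S_surf′ = S_deep − (α/β)·ΔT = 38.51 − (2.5 × 10⁻⁴/7.9 × 10⁻⁴)·(-5.5) = 40.2505 psu.
Increase required: 40.2505 − 38.93 = 1.3205 psu.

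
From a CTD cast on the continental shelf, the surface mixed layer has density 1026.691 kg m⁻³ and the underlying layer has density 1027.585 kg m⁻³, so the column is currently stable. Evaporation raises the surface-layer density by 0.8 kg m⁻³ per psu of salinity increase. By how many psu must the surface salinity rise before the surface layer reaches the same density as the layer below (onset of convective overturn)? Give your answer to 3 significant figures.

1.12 psu

Density deficit of the surface layer: 1027.585 − 1026.691 = 0.894 kg m⁻³.
Required change = 0.894 / 0.8 = 1.12 psu.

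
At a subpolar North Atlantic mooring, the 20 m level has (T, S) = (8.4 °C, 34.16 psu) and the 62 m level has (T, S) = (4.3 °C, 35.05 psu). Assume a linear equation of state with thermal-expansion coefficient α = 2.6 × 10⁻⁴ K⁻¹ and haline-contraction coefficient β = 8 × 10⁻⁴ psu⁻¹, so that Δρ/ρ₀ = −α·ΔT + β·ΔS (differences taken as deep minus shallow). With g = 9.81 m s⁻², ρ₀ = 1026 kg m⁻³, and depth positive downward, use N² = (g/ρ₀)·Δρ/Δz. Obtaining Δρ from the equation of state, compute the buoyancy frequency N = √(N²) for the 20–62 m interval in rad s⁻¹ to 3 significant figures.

ΔT = -4.1 K, ΔS = +0.89 psu (deep − shallow).
Δρ/ρ₀ = −αΔT + βΔS = 1.066 × 10⁻³ + 7.12 × 10⁻⁴ = 1.778 × 10⁻³, so Δρ ≈ 1.824 kg m⁻³.
N² = (g/ρ₀)·Δρ/Δz = g·(Δρ/ρ₀)/Δz = 9.81 × 1.778 × 10⁻³ / 42 = 4.1529 × 10⁻⁴ s⁻².
N = √(4.1529 × 10⁻⁴) = 0.020379 rad s⁻¹ ≈ 0.0204 rad s⁻¹.

0.0204 rad s⁻¹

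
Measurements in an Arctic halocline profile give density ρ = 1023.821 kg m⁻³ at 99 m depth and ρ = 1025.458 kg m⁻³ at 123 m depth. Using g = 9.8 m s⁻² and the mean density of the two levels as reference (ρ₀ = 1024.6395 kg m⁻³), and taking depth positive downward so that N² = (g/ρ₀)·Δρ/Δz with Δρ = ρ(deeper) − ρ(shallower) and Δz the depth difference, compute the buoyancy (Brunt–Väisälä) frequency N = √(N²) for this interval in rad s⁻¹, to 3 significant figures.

0.0255 rad s⁻¹

Δρ = 1025.458 − 1023.821 = 1.637 kg m⁻³ over Δz = 123 − 99 = 24 m.
N² = (9.8/1024.6395) × (1.637/24) = 6.5237 × 10⁻⁴ s⁻².
N = √(6.5237 × 10⁻⁴) = 0.025542 rad s⁻¹ ≈ 0.0255 rad s⁻¹.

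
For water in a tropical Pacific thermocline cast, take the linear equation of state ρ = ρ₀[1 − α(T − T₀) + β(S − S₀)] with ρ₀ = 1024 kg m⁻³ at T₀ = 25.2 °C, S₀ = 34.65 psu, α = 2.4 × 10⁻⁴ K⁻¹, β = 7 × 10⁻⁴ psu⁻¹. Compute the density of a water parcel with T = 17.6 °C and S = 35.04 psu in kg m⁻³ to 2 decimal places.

1026.15 kg m⁻³

T − T₀ = -7.6 K, S − S₀ = +0.39 psu.
Bracket = 1 − α·(-7.6) + β·(+0.39) = 1 + (2.097 × 10⁻³) = 1.0020970.
ρ = 1024 × 1.0020970 = 1026.15 kg m⁻³.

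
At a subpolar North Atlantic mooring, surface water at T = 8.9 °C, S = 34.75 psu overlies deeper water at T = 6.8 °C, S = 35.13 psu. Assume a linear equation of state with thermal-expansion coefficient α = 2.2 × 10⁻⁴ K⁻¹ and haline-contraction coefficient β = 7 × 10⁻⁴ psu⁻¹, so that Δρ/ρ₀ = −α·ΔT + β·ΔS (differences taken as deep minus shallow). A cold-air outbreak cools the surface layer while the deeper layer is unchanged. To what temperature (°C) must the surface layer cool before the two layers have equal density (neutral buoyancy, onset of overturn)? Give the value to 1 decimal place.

5.6 °C

Neutral buoyancy requires Δρ = 0, i.e. −α(T_deep − T_surf′) + β(S_deep − S_surf) = 0.
T_surf′ = T_deep − (β/α)·ΔS = 6.8 − (7 × 10⁻⁴/2.2 × 10⁻⁴)·(+0.38) = 5.591 °C.
Cooling required: 8.9 − (5.591) = 3.309 °C.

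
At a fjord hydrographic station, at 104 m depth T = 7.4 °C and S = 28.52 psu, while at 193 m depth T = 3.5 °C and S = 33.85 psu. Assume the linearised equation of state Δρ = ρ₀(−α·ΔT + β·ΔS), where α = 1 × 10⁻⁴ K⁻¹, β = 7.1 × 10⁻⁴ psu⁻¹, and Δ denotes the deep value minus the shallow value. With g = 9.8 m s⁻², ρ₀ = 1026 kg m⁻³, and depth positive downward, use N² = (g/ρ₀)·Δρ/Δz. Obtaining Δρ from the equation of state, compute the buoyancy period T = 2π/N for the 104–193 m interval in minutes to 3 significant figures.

4.88 min

ΔT = -3.9 K, ΔS = +5.33 psu (deep − shallow).
Δρ/ρ₀ = −αΔT + βΔS = 3.90 × 10⁻⁴ + 3.7843 × 10⁻³ = 4.1743 × 10⁻³, so Δρ ≈ 4.283 kg m⁻³.
N² = (g/ρ₀)·Δρ/Δz = g·(Δρ/ρ₀)/Δz = 9.8 × 4.1743 × 10⁻³ / 89 = 4.5964 × 10⁻⁴ s⁻².
N = √(4.5964 × 10⁻⁴) = 0.021439 rad s⁻¹ → T = 2π/N = 293.07 s = 4.8845 min ≈ 4.88 min.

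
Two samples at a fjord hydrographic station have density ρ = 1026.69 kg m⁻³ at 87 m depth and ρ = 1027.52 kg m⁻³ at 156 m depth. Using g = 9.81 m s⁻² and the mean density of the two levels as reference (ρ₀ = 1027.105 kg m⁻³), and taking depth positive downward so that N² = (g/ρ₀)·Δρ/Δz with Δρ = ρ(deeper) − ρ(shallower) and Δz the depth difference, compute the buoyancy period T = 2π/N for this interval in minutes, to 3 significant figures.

Δρ = 1027.52 − 1026.69 = 0.83 kg m⁻³ over Δz = 156 − 87 = 69 m.
N² = (9.81/1027.105) × (0.83/69) = 1.1489 × 10⁻⁴ s⁻².
N = √(1.1489 × 10⁻⁴) = 0.010719 rad s⁻¹, so T = 2π/N = 586.17 s = 9.7695 min ≈ 9.77 min.
Since Δρ > 0 the layer is stably stratified.

9.77 min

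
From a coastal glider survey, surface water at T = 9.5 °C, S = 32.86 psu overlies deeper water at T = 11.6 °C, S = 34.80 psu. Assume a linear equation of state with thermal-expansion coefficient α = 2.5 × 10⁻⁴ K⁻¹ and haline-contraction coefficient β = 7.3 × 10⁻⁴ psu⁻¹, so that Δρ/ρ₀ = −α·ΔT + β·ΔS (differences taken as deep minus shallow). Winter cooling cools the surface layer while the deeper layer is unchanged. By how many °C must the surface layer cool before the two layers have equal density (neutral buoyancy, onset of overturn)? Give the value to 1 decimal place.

Neutral buoyancy requires Δρ = 0, i.e. −α(T_deep − T_surf′) + β(S_deep − S_surf) = 0.
T_surf′ = T_deep − (β/α)·ΔS = 11.6 − (7.3 × 10⁻⁴/2.5 × 10⁻⁴)·(+1.94) = 5.935 °C.
Cooling required: 9.5 − (5.935) = 3.565 °C.

3.6 °C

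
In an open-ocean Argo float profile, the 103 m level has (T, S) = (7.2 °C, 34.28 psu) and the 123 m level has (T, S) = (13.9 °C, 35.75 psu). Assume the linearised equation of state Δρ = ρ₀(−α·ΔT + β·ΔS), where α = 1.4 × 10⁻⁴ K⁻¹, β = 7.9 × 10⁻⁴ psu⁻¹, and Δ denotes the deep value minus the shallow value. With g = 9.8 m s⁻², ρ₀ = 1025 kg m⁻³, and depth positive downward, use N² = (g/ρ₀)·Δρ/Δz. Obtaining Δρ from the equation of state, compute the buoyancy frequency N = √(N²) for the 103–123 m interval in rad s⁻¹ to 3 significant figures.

ΔT = +6.7 K, ΔS = +1.47 psu (deep − shallow).
Δρ/ρ₀ = −αΔT + βΔS = -9.38 × 10⁻⁴ + 1.1613 × 10⁻³ = 2.233 × 10⁻⁴, so Δρ ≈ 0.2289 kg m⁻³.
N² = (g/ρ₀)·Δρ/Δz = g·(Δρ/ρ₀)/Δz = 9.8 × 2.233 × 10⁻⁴ / 20 = 1.0942 × 10⁻⁴ s⁻².
N = √(1.0942 × 10⁻⁴) = 0.010460 rad s⁻¹ ≈ 0.0105 rad s⁻¹.

0.0105 rad s⁻¹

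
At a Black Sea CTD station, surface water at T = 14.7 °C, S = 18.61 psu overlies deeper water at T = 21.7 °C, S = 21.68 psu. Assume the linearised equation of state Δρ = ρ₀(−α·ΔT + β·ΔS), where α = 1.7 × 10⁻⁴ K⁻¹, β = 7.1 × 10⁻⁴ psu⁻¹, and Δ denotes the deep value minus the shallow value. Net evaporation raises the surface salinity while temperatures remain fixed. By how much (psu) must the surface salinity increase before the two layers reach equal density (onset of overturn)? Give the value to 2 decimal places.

1.39 psu

Neutral buoyancy requires −α(T_deep − T_surf) + β(S_deep − S_surf′) = 0.
S_surf′ = S_deep − (α/β)·ΔT = 21.68 − (1.7 × 10⁻⁴/7.1 × 10⁻⁴)·(+7.0) = 20.0039 psu.
Increase required: 20.0039 − 18.61 = 1.3939 psu.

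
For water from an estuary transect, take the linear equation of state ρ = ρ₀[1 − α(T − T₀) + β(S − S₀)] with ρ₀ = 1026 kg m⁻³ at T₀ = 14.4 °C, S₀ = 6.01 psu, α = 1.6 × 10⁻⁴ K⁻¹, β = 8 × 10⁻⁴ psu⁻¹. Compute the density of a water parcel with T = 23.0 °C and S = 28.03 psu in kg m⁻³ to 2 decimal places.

T − T₀ = +8.6 K, S − S₀ = +22.02 psu.
Bracket = 1 − α·(+8.6) + β·(+22.02) = 1 + (0.01624) = 1.0162400.
ρ = 1026 × 1.0162400 = 1042.66 kg m⁻³.

1042.66 kg m⁻³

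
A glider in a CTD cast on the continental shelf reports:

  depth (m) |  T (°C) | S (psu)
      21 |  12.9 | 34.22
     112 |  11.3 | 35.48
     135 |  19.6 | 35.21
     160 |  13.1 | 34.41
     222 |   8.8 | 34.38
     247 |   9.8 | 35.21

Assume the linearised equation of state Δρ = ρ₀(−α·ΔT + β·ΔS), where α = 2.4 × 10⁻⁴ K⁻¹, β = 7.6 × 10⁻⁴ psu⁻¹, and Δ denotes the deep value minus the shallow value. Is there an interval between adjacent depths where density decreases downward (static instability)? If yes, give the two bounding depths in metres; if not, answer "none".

Evaluate Δρ/ρ₀ = −αΔT + βΔS across each adjacent pair:
  21–112 m: −αΔT+βΔS = −(2.4 × 10⁻⁴)(-1.6)+(7.6 × 10⁻⁴)(+1.26) = 1.3 × 10⁻³ → stable
  112–135 m: −αΔT+βΔS = −(2.4 × 10⁻⁴)(+8.3)+(7.6 × 10⁻⁴)(-0.27) = -2.2 × 10⁻³ → UNSTABLE
  135–160 m: −αΔT+βΔS = −(2.4 × 10⁻⁴)(-6.5)+(7.6 × 10⁻⁴)(-0.80) = 9.5 × 10⁻⁴ → stable
  160–222 m: −αΔT+βΔS = −(2.4 × 10⁻⁴)(-4.3)+(7.6 × 10⁻⁴)(-0.03) = 1.0 × 10⁻³ → stable
  222–247 m: −αΔT+βΔS = −(2.4 × 10⁻⁴)(+1.0)+(7.6 × 10⁻⁴)(+0.83) = 3.9 × 10⁻⁴ → stable
The 112–135 m interval has Δρ < 0: lighter water underlies denser water.

112–135 m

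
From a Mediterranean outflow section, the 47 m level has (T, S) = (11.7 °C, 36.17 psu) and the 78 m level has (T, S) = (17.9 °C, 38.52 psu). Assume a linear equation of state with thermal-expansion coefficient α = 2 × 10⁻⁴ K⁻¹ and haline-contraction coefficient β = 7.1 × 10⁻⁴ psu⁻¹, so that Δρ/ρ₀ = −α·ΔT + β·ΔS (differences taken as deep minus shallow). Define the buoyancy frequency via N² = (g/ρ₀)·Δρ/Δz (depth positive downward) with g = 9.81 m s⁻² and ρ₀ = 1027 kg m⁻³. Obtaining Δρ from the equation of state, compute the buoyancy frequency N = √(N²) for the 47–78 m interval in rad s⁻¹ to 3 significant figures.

ΔT = +6.2 K, ΔS = +2.35 psu (deep − shallow).
Δρ/ρ₀ = −αΔT + βΔS = -1.24 × 10⁻³ + 1.6685 × 10⁻³ = 4.285 × 10⁻⁴, so Δρ ≈ 0.4401 kg m⁻³.
N² = (g/ρ₀)·Δρ/Δz = g·(Δρ/ρ₀)/Δz = 9.81 × 4.285 × 10⁻⁴ / 31 = 1.3560 × 10⁻⁴ s⁻².
N = √(1.3560 × 10⁻⁴) = 0.011645 rad s⁻¹ ≈ 0.0116 rad s⁻¹.

0.0116 rad s⁻¹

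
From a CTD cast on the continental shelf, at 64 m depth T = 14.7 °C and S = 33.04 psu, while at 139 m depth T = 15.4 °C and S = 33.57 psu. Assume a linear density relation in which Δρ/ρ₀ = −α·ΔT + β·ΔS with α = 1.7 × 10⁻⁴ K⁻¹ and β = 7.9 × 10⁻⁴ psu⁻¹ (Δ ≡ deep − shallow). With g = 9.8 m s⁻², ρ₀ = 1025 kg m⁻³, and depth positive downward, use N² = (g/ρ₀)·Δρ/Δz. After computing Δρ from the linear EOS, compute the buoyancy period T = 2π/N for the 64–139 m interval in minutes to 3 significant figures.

ΔT = +0.7 K, ΔS = +0.53 psu (deep − shallow).
Δρ/ρ₀ = −αΔT + βΔS = -1.19 × 10⁻⁴ + 4.187 × 10⁻⁴ = 2.997 × 10⁻⁴, so Δρ ≈ 0.3072 kg m⁻³.
N² = (g/ρ₀)·Δρ/Δz = g·(Δρ/ρ₀)/Δz = 9.8 × 2.997 × 10⁻⁴ / 75 = 3.9161 × 10⁻⁵ s⁻².
N = √(3.9161 × 10⁻⁵) = 6.2579 × 10⁻³ rad s⁻¹ → T = 2π/N = 1.0040 × 10³ s = 16.733 min ≈ 16.7 min.

16.7 min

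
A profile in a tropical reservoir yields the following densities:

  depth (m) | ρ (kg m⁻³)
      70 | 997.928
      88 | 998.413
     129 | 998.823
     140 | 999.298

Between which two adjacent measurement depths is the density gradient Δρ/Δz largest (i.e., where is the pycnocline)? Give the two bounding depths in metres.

Compute the density gradient over each adjacent pair:
  70–88 m: Δρ/Δz = 0.485/18 = 0.027 kg m⁻⁴
  88–129 m: Δρ/Δz = 0.410/41 = 0.010 kg m⁻⁴
  129–140 m: Δρ/Δz = 0.475/11 = 0.043 kg m⁻⁴
The largest gradient is in the 129–140 m interval — the pycnocline.

129–140 m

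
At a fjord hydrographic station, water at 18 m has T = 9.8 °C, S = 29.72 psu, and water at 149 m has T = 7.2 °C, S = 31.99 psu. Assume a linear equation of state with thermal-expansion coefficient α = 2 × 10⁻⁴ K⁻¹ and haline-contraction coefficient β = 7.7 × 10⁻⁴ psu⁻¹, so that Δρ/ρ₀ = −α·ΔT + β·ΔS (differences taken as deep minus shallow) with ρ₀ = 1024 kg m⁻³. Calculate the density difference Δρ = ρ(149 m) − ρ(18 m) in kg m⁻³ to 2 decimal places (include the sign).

ΔT = -2.6 K, ΔS = +2.27 psu (deep − shallow).
Δρ/ρ₀ = −(2 × 10⁻⁴)(-2.6) + (7.7 × 10⁻⁴)(+2.27) = 2.2679 × 10⁻³.
Δρ = 1024 × (2.2679 × 10⁻³) = +2.32 kg m⁻³.
Positive Δρ: denser below, stable.

+2.32 kg m⁻³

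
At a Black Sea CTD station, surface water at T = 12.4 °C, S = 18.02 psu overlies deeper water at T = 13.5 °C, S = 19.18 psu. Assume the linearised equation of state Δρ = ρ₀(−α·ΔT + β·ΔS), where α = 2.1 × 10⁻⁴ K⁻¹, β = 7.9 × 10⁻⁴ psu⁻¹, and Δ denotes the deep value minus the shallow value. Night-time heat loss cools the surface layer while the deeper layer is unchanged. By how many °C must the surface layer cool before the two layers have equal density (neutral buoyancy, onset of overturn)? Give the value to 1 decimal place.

Neutral buoyancy requires Δρ = 0, i.e. −α(T_deep − T_surf′) + β(S_deep − S_surf) = 0.
T_surf′ = T_deep − (β/α)·ΔS = 13.5 − (7.9 × 10⁻⁴/2.1 × 10⁻⁴)·(+1.16) = 9.136 °C.
Cooling required: 12.4 − (9.136) = 3.264 °C.

3.3 °C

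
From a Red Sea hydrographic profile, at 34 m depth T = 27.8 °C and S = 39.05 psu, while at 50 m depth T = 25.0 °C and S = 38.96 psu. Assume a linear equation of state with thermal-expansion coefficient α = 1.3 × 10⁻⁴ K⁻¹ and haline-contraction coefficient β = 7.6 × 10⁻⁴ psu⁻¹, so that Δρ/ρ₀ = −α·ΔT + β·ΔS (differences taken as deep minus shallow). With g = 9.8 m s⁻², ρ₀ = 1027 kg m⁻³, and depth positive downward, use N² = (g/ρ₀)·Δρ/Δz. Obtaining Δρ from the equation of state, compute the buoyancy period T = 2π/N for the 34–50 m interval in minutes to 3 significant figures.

ΔT = -2.8 K, ΔS = -0.09 psu (deep − shallow).
Δρ/ρ₀ = −αΔT + βΔS = 3.64 × 10⁻⁴ − 6.84 × 10⁻⁵ = 2.956 × 10⁻⁴, so Δρ ≈ 0.3036 kg m⁻³.
N² = (g/ρ₀)·Δρ/Δz = g·(Δρ/ρ₀)/Δz = 9.8 × 2.956 × 10⁻⁴ / 16 = 1.8106 × 10⁻⁴ s⁻².
N = √(1.8106 × 10⁻⁴) = 0.013456 rad s⁻¹ → T = 2π/N = 466.94 s = 7.7823 min ≈ 7.78 min.

7.78 min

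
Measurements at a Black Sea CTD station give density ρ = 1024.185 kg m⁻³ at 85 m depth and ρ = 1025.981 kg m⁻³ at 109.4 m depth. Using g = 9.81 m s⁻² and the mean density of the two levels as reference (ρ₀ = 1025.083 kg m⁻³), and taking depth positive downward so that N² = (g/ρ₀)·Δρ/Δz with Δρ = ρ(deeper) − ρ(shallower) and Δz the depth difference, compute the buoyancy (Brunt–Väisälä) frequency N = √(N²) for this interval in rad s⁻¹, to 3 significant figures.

Δρ = 1025.981 − 1024.185 = 1.796 kg m⁻³ over Δz = 109.4 − 85 = 24.4 m.
N² = (9.81/1025.083) × (1.796/24.4) = 7.0441 × 10⁻⁴ s⁻².
N = √(7.0441 × 10⁻⁴) = 0.026541 rad s⁻¹ ≈ 0.0265 rad s⁻¹.

0.0265 rad s⁻¹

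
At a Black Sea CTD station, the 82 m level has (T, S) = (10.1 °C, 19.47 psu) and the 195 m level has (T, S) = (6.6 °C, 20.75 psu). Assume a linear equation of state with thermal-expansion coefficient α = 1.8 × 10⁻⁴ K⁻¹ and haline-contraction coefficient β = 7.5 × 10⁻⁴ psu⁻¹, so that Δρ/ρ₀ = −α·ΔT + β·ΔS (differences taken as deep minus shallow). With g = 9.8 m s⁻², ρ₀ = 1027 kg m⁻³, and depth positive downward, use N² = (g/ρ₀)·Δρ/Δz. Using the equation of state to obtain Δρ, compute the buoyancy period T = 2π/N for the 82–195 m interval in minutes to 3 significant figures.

8.92 min

ΔT = -3.5 K, ΔS = +1.28 psu (deep − shallow).
Δρ/ρ₀ = −αΔT + βΔS = 6.30 × 10⁻⁴ + 9.60 × 10⁻⁴ = 1.59 × 10⁻³, so Δρ ≈ 1.633 kg m⁻³.
N² = (g/ρ₀)·Δρ/Δz = g·(Δρ/ρ₀)/Δz = 9.8 × 1.59 × 10⁻³ / 113 = 1.3789 × 10⁻⁴ s⁻².
N = √(1.3789 × 10⁻⁴) = 0.011743 rad s⁻¹ → T = 2π/N = 535.06 s = 8.9177 min ≈ 8.92 min.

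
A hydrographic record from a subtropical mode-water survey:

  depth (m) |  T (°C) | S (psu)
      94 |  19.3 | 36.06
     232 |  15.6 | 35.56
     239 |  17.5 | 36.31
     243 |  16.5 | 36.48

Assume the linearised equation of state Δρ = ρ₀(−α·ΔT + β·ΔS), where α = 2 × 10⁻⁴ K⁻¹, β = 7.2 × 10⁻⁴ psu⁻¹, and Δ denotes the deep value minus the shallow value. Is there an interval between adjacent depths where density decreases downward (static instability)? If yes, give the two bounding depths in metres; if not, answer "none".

Evaluate Δρ/ρ₀ = −αΔT + βΔS across each adjacent pair:
  94–232 m: −αΔT+βΔS = −(2 × 10⁻⁴)(-3.7)+(7.2 × 10⁻⁴)(-0.50) = 3.8 × 10⁻⁴ → stable
  232–239 m: −αΔT+βΔS = −(2 × 10⁻⁴)(+1.9)+(7.2 × 10⁻⁴)(+0.75) = 1.6 × 10⁻⁴ → stable
  239–243 m: −αΔT+βΔS = −(2 × 10⁻⁴)(-1.0)+(7.2 × 10⁻⁴)(+0.17) = 3.2 × 10⁻⁴ → stable
Every interval has Δρ > 0: the column is stably stratified throughout.

none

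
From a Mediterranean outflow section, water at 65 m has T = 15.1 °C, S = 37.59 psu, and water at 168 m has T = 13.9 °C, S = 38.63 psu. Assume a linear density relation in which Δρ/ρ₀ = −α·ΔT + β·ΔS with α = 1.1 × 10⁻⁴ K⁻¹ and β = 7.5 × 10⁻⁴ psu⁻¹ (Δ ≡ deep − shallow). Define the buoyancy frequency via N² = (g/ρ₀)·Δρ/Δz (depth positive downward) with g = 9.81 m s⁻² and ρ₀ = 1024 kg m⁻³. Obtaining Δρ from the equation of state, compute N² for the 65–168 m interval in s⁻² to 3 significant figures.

8.69 × 10⁻⁵ s⁻²

ΔT = -1.2 K, ΔS = +1.04 psu (deep − shallow).
Δρ/ρ₀ = −αΔT + βΔS = 1.32 × 10⁻⁴ + 7.80 × 10⁻⁴ = 9.12 × 10⁻⁴, so Δρ ≈ 0.9339 kg m⁻³.
N² = (g/ρ₀)·Δρ/Δz = g·(Δρ/ρ₀)/Δz = 9.81 × 9.12 × 10⁻⁴ / 103 = 8.6861 × 10⁻⁵ s⁻² ≈ 8.69 × 10⁻⁵ s⁻².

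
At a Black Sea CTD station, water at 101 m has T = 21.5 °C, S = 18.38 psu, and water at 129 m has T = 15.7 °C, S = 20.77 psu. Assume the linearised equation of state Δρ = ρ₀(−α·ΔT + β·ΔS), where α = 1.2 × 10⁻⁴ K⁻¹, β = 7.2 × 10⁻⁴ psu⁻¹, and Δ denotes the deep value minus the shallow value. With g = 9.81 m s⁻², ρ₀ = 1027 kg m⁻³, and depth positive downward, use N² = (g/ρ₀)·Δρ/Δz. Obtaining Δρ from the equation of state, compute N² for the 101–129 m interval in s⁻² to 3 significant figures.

8.47 × 10⁻⁴ s⁻²

ΔT = -5.8 K, ΔS = +2.39 psu (deep − shallow).
Δρ/ρ₀ = −αΔT + βΔS = 6.96 × 10⁻⁴ + 1.7208 × 10⁻³ = 2.4168 × 10⁻³, so Δρ ≈ 2.482 kg m⁻³.
N² = (g/ρ₀)·Δρ/Δz = g·(Δρ/ρ₀)/Δz = 9.81 × 2.4168 × 10⁻³ / 28 = 8.4674 × 10⁻⁴ s⁻² ≈ 8.47 × 10⁻⁴ s⁻².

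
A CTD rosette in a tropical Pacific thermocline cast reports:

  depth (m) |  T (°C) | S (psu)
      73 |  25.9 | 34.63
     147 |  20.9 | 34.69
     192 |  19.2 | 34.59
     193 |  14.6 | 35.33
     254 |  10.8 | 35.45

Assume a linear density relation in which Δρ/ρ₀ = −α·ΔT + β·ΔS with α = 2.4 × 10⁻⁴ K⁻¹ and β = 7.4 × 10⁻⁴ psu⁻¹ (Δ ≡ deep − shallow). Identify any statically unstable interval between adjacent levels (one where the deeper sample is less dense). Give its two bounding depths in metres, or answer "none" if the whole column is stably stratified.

Evaluate Δρ/ρ₀ = −αΔT + βΔS across each adjacent pair:
  73–147 m: −αΔT+βΔS = −(2.4 × 10⁻⁴)(-5.0)+(7.4 × 10⁻⁴)(+0.06) = 1.2 × 10⁻³ → stable
  147–192 m: −αΔT+βΔS = −(2.4 × 10⁻⁴)(-1.7)+(7.4 × 10⁻⁴)(-0.10) = 3.3 × 10⁻⁴ → stable
  192–193 m: −αΔT+βΔS = −(2.4 × 10⁻⁴)(-4.6)+(7.4 × 10⁻⁴)(+0.74) = 1.7 × 10⁻³ → stable
  193–254 m: −αΔT+βΔS = −(2.4 × 10⁻⁴)(-3.8)+(7.4 × 10⁻⁴)(+0.12) = 1.0 × 10⁻³ → stable
Every interval has Δρ > 0: the column is stably stratified throughout.

none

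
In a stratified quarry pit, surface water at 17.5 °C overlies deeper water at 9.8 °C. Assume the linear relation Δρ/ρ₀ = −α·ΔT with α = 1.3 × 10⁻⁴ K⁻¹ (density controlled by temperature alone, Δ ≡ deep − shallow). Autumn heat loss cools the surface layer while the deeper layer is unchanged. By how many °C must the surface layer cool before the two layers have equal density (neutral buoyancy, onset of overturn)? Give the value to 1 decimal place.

With temperature the only control, equal density requires T_surf′ = T_deep.
T_surf′ = 9.8 °C.
Cooling required: 17.5 − 9.8 = 7.7 °C.

7.7 °C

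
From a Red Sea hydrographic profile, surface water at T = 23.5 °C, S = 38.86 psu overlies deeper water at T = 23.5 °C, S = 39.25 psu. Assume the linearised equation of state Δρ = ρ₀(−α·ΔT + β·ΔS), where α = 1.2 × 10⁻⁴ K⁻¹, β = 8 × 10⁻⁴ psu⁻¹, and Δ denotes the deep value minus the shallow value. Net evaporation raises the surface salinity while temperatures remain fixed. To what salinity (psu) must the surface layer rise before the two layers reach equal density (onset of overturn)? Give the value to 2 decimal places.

Neutral buoyancy requires −α(T_deep − T_surf) + β(S_deep − S_surf′) = 0.
S_surf′ = S_deep − (α/β)·ΔT = 39.25 − (1.2 × 10⁻⁴/8 × 10⁻⁴)·(+0.0) = 39.2500 psu.
Increase required: 39.2500 − 38.86 = 0.3900 psu.

39.25 psu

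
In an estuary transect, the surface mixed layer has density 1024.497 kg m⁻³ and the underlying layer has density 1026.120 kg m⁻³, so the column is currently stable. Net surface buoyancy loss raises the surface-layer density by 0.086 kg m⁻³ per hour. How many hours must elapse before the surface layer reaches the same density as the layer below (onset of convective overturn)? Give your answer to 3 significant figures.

Density deficit of the surface layer: 1026.120 − 1024.497 = 1.623 kg m⁻³.
Required change = 1.623 / 0.086 = 18.9 hours.

18.9 hours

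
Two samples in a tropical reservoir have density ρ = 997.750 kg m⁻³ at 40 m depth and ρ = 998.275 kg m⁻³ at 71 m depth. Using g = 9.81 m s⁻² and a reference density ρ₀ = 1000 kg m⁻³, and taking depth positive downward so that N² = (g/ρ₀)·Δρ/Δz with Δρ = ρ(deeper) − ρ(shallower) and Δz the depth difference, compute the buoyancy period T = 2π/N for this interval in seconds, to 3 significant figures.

487 s

Δρ = 998.275 − 997.750 = 0.525 kg m⁻³ over Δz = 71 − 40 = 31 m.
N² = (9.81/1000) × (0.525/31) = 1.6614 × 10⁻⁴ s⁻².
N = √(1.6614 × 10⁻⁴) = 0.012890 rad s⁻¹, so T = 2π/N = 487.45 s ≈ 487 s.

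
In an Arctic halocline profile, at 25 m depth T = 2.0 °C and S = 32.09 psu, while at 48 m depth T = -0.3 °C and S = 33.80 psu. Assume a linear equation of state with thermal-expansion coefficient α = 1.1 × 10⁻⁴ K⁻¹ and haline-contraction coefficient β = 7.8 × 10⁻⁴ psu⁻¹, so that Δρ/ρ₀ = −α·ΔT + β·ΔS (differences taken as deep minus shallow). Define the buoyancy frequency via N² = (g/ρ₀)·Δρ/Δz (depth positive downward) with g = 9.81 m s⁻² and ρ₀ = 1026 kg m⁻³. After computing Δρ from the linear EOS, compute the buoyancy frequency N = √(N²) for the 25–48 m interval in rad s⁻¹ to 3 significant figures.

0.0260 rad s⁻¹

ΔT = -2.3 K, ΔS = +1.71 psu (deep − shallow).
Δρ/ρ₀ = −αΔT + βΔS = 2.53 × 10⁻⁴ + 1.3338 × 10⁻³ = 1.5868 × 10⁻³, so Δρ ≈ 1.628 kg m⁻³.
N² = (g/ρ₀)·Δρ/Δz = g·(Δρ/ρ₀)/Δz = 9.81 × 1.5868 × 10⁻³ / 23 = 6.7680 × 10⁻⁴ s⁻².
N = √(6.7680 × 10⁻⁴) = 0.026015 rad s⁻¹ ≈ 0.0260 rad s⁻¹.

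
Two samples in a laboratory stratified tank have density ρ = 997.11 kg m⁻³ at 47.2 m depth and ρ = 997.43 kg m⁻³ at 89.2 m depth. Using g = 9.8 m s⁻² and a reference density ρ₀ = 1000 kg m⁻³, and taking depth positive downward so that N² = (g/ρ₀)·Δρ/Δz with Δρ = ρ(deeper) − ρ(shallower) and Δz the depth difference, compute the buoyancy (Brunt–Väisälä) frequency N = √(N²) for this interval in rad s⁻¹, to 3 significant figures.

8.64 × 10⁻³ rad s⁻¹

Δρ = 997.43 − 997.11 = 0.32 kg m⁻³ over Δz = 89.2 − 47.2 = 42 m.
N² = (9.8/1000) × (0.32/42) = 7.4667 × 10⁻⁵ s⁻².
N = √(7.4667 × 10⁻⁵) = 8.6410 × 10⁻³ rad s⁻¹ ≈ 8.64 × 10⁻³ rad s⁻¹.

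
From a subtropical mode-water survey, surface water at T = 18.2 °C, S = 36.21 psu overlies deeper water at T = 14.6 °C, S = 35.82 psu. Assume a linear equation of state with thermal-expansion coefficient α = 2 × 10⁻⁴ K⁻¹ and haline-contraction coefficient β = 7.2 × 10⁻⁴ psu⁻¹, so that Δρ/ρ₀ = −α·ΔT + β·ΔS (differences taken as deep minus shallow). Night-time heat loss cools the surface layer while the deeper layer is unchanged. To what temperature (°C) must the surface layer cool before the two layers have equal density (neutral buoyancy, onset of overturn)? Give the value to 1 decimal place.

Neutral buoyancy requires Δρ = 0, i.e. −α(T_deep − T_surf′) + β(S_deep − S_surf) = 0.
T_surf′ = T_deep − (β/α)·ΔS = 14.6 − (7.2 × 10⁻⁴/2 × 10⁻⁴)·(-0.39) = 16.004 °C.
Cooling required: 18.2 − (16.004) = 2.196 °C.

16.0 °C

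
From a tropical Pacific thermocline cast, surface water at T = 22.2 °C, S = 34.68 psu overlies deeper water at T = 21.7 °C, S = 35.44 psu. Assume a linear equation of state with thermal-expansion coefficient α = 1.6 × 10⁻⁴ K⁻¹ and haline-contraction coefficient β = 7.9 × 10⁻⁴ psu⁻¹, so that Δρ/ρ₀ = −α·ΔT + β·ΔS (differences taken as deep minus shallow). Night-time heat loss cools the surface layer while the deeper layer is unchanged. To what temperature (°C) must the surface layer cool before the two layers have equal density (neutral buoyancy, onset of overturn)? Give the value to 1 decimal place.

17.9 °C

Neutral buoyancy requires Δρ = 0, i.e. −α(T_deep − T_surf′) + β(S_deep − S_surf) = 0.
T_surf′ = T_deep − (β/α)·ΔS = 21.7 − (7.9 × 10⁻⁴/1.6 × 10⁻⁴)·(+0.76) = 17.947 °C.
Cooling required: 22.2 − (17.947) = 4.253 °C.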